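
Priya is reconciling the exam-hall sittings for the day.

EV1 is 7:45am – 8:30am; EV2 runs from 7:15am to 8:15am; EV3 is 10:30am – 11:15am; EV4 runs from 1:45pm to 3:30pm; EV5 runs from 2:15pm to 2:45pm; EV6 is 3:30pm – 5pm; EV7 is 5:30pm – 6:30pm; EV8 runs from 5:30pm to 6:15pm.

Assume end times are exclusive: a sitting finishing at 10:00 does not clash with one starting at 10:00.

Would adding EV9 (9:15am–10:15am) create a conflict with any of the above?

No — it doesn't clash with anything

EV2: ends 8:15am at or before EV9 starts 9:15am → clear.
EV1: ends 8:30am at or before EV9 starts 9:15am → clear.
EV3: starts 10:30am at or after EV9 ends 10:15am → clear.
EV4: starts 1:45pm at or after EV9 ends 10:15am → clear.
EV5: starts 2:15pm at or after EV9 ends 10:15am → clear.
EV6: starts 3:30pm at or after EV9 ends 10:15am → clear.
EV7: starts 5:30pm at or after EV9 ends 10:15am → clear.
EV8: starts 5:30pm at or after EV9 ends 10:15am → clear.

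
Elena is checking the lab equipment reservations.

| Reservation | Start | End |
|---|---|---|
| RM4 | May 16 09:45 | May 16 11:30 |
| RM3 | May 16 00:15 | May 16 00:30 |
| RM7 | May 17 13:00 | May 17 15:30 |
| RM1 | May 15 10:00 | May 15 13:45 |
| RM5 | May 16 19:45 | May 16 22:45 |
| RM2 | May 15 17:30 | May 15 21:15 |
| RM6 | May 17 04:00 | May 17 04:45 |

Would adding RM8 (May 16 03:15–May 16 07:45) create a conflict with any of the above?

No — it doesn't clash with anything

RM1: ends May 15 13:45 at or before RM8 starts May 16 03:15 → clear.
RM2: ends May 15 21:15 at or before RM8 starts May 16 03:15 → clear.
RM3: ends May 16 00:30 at or before RM8 starts May 16 03:15 → clear.
RM4: starts May 16 09:45 at or after RM8 ends May 16 07:45 → clear.
RM5: starts May 16 19:45 at or after RM8 ends May 16 07:45 → clear.
RM6: starts May 17 04:00 at or after RM8 ends May 16 07:45 → clear.
RM7: starts May 17 13:00 at or after RM8 ends May 16 07:45 → clear.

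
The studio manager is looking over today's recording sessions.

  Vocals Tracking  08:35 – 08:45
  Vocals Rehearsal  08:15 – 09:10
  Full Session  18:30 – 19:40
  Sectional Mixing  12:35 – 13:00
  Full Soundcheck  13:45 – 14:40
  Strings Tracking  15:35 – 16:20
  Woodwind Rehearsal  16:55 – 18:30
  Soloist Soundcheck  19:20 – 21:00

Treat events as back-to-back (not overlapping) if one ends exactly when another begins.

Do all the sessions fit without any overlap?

No

Sorted by start: Vocals Rehearsal, Vocals Tracking, Sectional Mixing, Full Soundcheck, Strings Tracking, Woodwind Rehearsal, Full Session, Soloist Soundcheck.
Vocals Tracking starts before Vocals Rehearsal ends → Vocals Rehearsal and Vocals Tracking overlap.
That's a conflict, so the schedule is not conflict-free.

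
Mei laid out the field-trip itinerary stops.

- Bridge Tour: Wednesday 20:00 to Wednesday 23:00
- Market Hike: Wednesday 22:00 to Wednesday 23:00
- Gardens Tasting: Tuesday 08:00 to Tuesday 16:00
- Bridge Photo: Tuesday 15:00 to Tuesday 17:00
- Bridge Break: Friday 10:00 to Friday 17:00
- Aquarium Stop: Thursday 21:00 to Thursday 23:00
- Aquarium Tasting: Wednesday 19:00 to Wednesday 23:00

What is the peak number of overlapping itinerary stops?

3

Sort all start/end points and keep a running count:
Tuesday 08:00 start Gardens Tasting → 1
Tuesday 15:00 start Bridge Photo → 2
Tuesday 16:00 end Gardens Tasting → 1
Tuesday 17:00 end Bridge Photo → 0
Wednesday 19:00 start Aquarium Tasting → 1
Wednesday 20:00 start Bridge Tour → 2
Wednesday 22:00 start Market Hike → 3
Wednesday 23:00 end Aquarium Tasting → 2
Wednesday 23:00 end Bridge Tour → 1
Wednesday 23:00 end Market Hike → 0
Thursday 21:00 start Aquarium Stop → 1
Thursday 23:00 end Aquarium Stop → 0
Friday 10:00 start Bridge Break → 1
Friday 17:00 end Bridge Break → 0
Peak is 3, at Wednesday 22:00 (Aquarium Tasting, Bridge Tour, Market Hike).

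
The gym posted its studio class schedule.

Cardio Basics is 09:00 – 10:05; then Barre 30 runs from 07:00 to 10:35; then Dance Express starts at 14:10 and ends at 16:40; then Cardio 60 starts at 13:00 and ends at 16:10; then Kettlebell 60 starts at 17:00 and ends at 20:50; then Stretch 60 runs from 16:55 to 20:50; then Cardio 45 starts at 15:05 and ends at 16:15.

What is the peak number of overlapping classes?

3

Sort all start/end points and keep a running count:
07:00 start Barre 30 → 1
09:00 start Cardio Basics → 2
10:05 end Cardio Basics → 1
10:35 end Barre 30 → 0
13:00 start Cardio 60 → 1
14:10 start Dance Express → 2
15:05 start Cardio 45 → 3
16:10 end Cardio 60 → 2
16:15 end Cardio 45 → 1
16:40 end Dance Express → 0
16:55 start Stretch 60 → 1
17:00 start Kettlebell 60 → 2
20:50 end Kettlebell 60 → 1
20:50 end Stretch 60 → 0
Peak is 3, at 15:05 (Cardio 45, Cardio 60, Dance Express).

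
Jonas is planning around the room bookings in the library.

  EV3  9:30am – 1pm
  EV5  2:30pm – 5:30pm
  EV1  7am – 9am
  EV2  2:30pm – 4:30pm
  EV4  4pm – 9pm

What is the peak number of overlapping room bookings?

Sweep the timeline, counting +1 at each start and −1 at each end (ends before starts at a tie):
7am start EV1 → 1
9am end EV1 → 0
9:30am start EV3 → 1
1pm end EV3 → 0
2:30pm start EV2 → 1
2:30pm start EV5 → 2
4pm start EV4 → 3
4:30pm end EV2 → 2
5:30pm end EV5 → 1
9pm end EV4 → 0
Peak is 3, at 4pm (EV2, EV4, EV5).

3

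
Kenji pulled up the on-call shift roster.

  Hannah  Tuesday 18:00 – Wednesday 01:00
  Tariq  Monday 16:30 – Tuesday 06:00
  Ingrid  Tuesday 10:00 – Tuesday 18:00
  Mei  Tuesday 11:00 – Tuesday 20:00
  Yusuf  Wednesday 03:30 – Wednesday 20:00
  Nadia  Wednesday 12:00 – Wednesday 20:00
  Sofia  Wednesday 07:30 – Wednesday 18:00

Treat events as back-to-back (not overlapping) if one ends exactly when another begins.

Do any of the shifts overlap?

Check each pair: they overlap iff neither finishes before the other starts.
Sorted by start: Tariq, Ingrid, Mei, Hannah, Yusuf, Sofia, Nadia.
Ingrid starts after Tariq ends — done with Tariq.
Mei starts before Ingrid ends → Ingrid and Mei overlap.
That's a conflict, so the schedule is not conflict-free.

Yes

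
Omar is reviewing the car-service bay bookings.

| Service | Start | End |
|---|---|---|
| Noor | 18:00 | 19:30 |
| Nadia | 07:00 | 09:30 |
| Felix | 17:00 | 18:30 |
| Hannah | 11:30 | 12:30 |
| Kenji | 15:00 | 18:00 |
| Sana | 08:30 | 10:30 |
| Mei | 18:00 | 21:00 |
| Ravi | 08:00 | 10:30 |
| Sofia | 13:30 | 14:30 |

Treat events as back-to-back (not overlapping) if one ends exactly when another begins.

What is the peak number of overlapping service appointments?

Sweep the timeline, counting +1 at each start and −1 at each end (ends before starts at a tie):
07:00 start Nadia → 1
08:00 start Ravi → 2
08:30 start Sana → 3
09:30 end Nadia → 2
10:30 end Ravi → 1
10:30 end Sana → 0
11:30 start Hannah → 1
12:30 end Hannah → 0
13:30 start Sofia → 1
14:30 end Sofia → 0
15:00 start Kenji → 1
17:00 start Felix → 2
18:00 end Kenji → 1
18:00 start Mei → 2
18:00 start Noor → 3
18:30 end Felix → 2
19:30 end Noor → 1
21:00 end Mei → 0
Peak is 3, at 08:30 (Nadia, Ravi, Sana).

3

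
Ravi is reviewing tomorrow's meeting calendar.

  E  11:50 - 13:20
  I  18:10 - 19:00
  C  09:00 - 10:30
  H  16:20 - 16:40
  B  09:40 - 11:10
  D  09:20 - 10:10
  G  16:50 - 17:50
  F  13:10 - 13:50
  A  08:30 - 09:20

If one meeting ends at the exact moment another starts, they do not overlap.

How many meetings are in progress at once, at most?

3

Sort all start/end points and keep a running count:
08:30 start A → 1
09:00 start C → 2
09:20 end A → 1
09:20 start D → 2
09:40 start B → 3
10:10 end D → 2
10:30 end C → 1
11:10 end B → 0
11:50 start E → 1
13:10 start F → 2
13:20 end E → 1
13:50 end F → 0
16:20 start H → 1
16:40 end H → 0
16:50 start G → 1
17:50 end G → 0
18:10 start I → 1
19:00 end I → 0
Peak is 3, at 09:40 (B, C, D).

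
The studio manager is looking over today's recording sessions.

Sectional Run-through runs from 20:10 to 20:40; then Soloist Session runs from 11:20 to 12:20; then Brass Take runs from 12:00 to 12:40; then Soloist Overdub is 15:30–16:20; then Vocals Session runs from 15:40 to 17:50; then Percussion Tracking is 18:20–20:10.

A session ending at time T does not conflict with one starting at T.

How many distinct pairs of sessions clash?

2

Sorted by start: Soloist Session, Brass Take, Soloist Overdub, Vocals Session, Percussion Tracking, Sectional Run-through.
Brass Take starts before Soloist Session ends → Soloist Session and Brass Take overlap.
Soloist Overdub starts after Soloist Session ends, so nothing later overlaps Soloist Session either.
Soloist Overdub starts after Brass Take ends, so nothing later overlaps Brass Take either.
Vocals Session starts before Soloist Overdub ends → Soloist Overdub and Vocals Session overlap.
Percussion Tracking starts after Soloist Overdub ends, so nothing later overlaps Soloist Overdub either.
Percussion Tracking starts after Vocals Session ends, so nothing later overlaps Vocals Session either.
Sectional Run-through starts exactly when Percussion Tracking ends (back-to-back, no overlap).
Overlapping pairs: Brass Take & Soloist Session, Soloist Overdub & Vocals Session — 2 in total.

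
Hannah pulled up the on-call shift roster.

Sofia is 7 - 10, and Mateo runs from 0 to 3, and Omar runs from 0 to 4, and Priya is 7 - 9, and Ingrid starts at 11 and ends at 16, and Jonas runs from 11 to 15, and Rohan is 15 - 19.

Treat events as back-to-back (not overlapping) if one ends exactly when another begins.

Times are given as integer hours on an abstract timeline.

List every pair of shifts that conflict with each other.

Ingrid & Jonas, Ingrid & Rohan, Mateo & Omar, Priya & Sofia

Two intervals overlap when each starts before the other ends.
Sorted by start: Omar, Mateo, Priya, Sofia, Jonas, Ingrid, Rohan.
Mateo starts before Omar ends → Omar and Mateo overlap.
Priya starts after Omar ends, so nothing later overlaps Omar either.
Priya starts after Mateo ends, so nothing later overlaps Mateo either.
Sofia starts before Priya ends → Priya and Sofia overlap.
Jonas starts after Priya ends, so nothing later overlaps Priya either.
Jonas starts after Sofia ends, so nothing later overlaps Sofia either.
Ingrid starts before Jonas ends → Jonas and Ingrid overlap.
Rohan starts exactly when Jonas ends (back-to-back, no overlap).
Rohan starts before Ingrid ends → Ingrid and Rohan overlap.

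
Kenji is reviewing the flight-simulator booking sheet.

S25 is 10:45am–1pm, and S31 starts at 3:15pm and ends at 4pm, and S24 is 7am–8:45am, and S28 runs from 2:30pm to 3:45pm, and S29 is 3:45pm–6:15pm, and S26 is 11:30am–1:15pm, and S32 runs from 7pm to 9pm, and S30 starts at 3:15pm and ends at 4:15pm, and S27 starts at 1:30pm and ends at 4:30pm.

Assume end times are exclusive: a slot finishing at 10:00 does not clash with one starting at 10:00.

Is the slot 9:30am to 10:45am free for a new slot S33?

S24: ends 8:45am at or before S33 starts 9:30am → clear.
S25: starts 10:45am at or after S33 ends 10:45am → clear.
S26: starts 11:30am at or after S33 ends 10:45am → clear.
S27: starts 1:30pm at or after S33 ends 10:45am → clear.
S28: starts 2:30pm at or after S33 ends 10:45am → clear.
S30: starts 3:15pm at or after S33 ends 10:45am → clear.
S31: starts 3:15pm at or after S33 ends 10:45am → clear.
S29: starts 3:45pm at or after S33 ends 10:45am → clear.
S32: starts 7pm at or after S33 ends 10:45am → clear.

Yes — the slot is free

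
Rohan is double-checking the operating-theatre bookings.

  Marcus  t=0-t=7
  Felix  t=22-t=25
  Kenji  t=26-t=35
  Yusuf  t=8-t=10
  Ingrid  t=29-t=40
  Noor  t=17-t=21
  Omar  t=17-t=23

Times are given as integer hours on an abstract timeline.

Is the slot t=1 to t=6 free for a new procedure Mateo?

No — it overlaps Marcus

Marcus: starts t=0 before Mateo ends t=6, and ends t=7 after Mateo starts t=1 → overlap.
Yusuf: starts t=8 at or after Mateo ends t=6 → clear.
Noor: starts t=17 at or after Mateo ends t=6 → clear.
Omar: starts t=17 at or after Mateo ends t=6 → clear.
Felix: starts t=22 at or after Mateo ends t=6 → clear.
Kenji: starts t=26 at or after Mateo ends t=6 → clear.
Ingrid: starts t=29 at or after Mateo ends t=6 → clear.
Mateo overlaps Marcus.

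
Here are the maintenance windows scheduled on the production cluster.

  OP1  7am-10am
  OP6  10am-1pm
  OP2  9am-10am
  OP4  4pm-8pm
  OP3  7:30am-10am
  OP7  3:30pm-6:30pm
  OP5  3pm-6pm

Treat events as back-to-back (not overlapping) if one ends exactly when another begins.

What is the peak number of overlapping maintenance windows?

3

Walk through starts and ends in time order (an end at T is processed before a start at T):
7am start OP1 → 1
7:30am start OP3 → 2
9am start OP2 → 3
10am end OP1 → 2
10am end OP2 → 1
10am end OP3 → 0
10am start OP6 → 1
1pm end OP6 → 0
3pm start OP5 → 1
3:30pm start OP7 → 2
4pm start OP4 → 3
6pm end OP5 → 2
6:30pm end OP7 → 1
8pm end OP4 → 0
Peak is 3, at 9am (OP1, OP2, OP3).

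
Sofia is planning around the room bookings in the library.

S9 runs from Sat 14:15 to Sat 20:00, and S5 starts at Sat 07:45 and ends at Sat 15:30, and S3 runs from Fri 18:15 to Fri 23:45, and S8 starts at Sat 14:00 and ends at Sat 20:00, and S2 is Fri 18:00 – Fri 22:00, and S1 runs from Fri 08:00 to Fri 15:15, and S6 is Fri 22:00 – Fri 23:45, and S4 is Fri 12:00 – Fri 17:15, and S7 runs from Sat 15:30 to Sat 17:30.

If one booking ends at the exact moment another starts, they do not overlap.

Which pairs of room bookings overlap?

S1 & S4, S2 & S3, S3 & S6, S5 & S8, S5 & S9, S7 & S8, S7 & S9, S8 & S9

Sorted by start: S1, S4, S2, S3, S6, S5, S8, S9, S7.
S4 starts before S1 ends → S1 and S4 overlap.
S2 starts after S1 ends — done with S1.
S2 starts after S4 ends — done with S4.
S3 starts before S2 ends → S2 and S3 overlap.
S6 starts exactly when S2 ends (back-to-back, no overlap) — done with S2.
S6 starts before S3 ends → S3 and S6 overlap.
S5 starts after S3 ends — done with S3.
S5 starts after S6 ends — done with S6.
S8 starts before S5 ends → S5 and S8 overlap.
S9 starts before S5 ends → S5 and S9 overlap.
S7 starts exactly when S5 ends (back-to-back, no overlap).
S9 starts before S8 ends → S8 and S9 overlap.
S7 starts before S8 ends → S8 and S7 overlap.
S7 starts before S9 ends → S9 and S7 overlap.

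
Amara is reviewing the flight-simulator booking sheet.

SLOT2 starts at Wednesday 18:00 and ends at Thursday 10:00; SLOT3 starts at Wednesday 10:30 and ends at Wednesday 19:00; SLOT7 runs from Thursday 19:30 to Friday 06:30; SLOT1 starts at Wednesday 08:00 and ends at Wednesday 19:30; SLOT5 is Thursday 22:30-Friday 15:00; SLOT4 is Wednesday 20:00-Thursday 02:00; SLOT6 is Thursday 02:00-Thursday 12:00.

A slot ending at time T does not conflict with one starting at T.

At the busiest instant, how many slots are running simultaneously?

Sweep the timeline, counting +1 at each start and −1 at each end (ends before starts at a tie):
Wednesday 08:00 start SLOT1 → 1
Wednesday 10:30 start SLOT3 → 2
Wednesday 18:00 start SLOT2 → 3
Wednesday 19:00 end SLOT3 → 2
Wednesday 19:30 end SLOT1 → 1
Wednesday 20:00 start SLOT4 → 2
Thursday 02:00 end SLOT4 → 1
Thursday 02:00 start SLOT6 → 2
Thursday 10:00 end SLOT2 → 1
Thursday 12:00 end SLOT6 → 0
Thursday 19:30 start SLOT7 → 1
Thursday 22:30 start SLOT5 → 2
Friday 06:30 end SLOT7 → 1
Friday 15:00 end SLOT5 → 0
Peak is 3, at Wednesday 18:00 (SLOT1, SLOT2, SLOT3).

3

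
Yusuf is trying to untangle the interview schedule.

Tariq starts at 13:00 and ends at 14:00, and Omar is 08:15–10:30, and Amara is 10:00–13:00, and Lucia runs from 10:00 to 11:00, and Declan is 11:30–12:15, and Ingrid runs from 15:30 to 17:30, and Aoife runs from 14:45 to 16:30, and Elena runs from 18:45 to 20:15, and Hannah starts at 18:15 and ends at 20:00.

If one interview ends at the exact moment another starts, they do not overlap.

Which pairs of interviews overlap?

Amara & Declan, Amara & Lucia, Amara & Omar, Aoife & Ingrid, Elena & Hannah, Lucia & Omar

Check each pair: they overlap iff neither finishes before the other starts.
Sorted by start: Omar, Amara, Lucia, Declan, Tariq, Aoife, Ingrid, Hannah, Elena.
Amara starts before Omar ends → Omar and Amara overlap.
Lucia starts before Omar ends → Omar and Lucia overlap.
Declan starts after Omar ends, so nothing later overlaps Omar either.
Lucia starts before Amara ends → Amara and Lucia overlap.
Declan starts before Amara ends → Amara and Declan overlap.
Tariq starts exactly when Amara ends (back-to-back, no overlap), so nothing later overlaps Amara either.
Declan starts after Lucia ends, so nothing later overlaps Lucia either.
Tariq starts after Declan ends, so nothing later overlaps Declan either.
Aoife starts after Tariq ends, so nothing later overlaps Tariq either.
Ingrid starts before Aoife ends → Aoife and Ingrid overlap.
Hannah starts after Aoife ends, so nothing later overlaps Aoife either.
Hannah starts after Ingrid ends, so nothing later overlaps Ingrid either.
Elena starts before Hannah ends → Hannah and Elena overlap.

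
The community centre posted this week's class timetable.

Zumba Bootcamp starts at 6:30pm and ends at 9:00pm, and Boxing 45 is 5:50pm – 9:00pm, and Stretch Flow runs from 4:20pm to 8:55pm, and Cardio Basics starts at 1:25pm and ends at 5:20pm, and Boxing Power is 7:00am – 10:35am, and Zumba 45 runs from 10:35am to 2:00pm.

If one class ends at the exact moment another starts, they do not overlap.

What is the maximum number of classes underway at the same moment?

3

Sort all start/end points and keep a running count:
7:00am start Boxing Power → 1
10:35am end Boxing Power → 0
10:35am start Zumba 45 → 1
1:25pm start Cardio Basics → 2
2:00pm end Zumba 45 → 1
4:20pm start Stretch Flow → 2
5:20pm end Cardio Basics → 1
5:50pm start Boxing 45 → 2
6:30pm start Zumba Bootcamp → 3
8:55pm end Stretch Flow → 2
9:00pm end Boxing 45 → 1
9:00pm end Zumba Bootcamp → 0
Peak is 3, at 6:30pm (Boxing 45, Stretch Flow, Zumba Bootcamp).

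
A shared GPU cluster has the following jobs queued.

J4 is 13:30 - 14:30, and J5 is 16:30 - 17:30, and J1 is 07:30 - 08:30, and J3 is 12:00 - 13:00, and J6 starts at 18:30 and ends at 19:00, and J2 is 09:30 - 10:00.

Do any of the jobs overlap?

No

Sorted by start: J1, J2, J3, J4, J5, J6.
J2 starts after J1 ends — done with J1.
J3 starts after J2 ends — done with J2.
J4 starts after J3 ends — done with J3.
J5 starts after J4 ends — done with J4.
J6 starts after J5 ends.
Every pair is clear; the schedule has no overlaps.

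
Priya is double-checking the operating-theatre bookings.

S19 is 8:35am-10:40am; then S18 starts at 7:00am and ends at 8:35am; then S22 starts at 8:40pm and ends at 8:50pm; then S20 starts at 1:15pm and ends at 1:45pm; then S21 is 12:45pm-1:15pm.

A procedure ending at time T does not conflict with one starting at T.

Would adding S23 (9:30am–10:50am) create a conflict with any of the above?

Yes — it overlaps S19

S18: ends 8:35am at or before S23 starts 9:30am → clear.
S19: starts 8:35am before S23 ends 10:50am, and ends 10:40am after S23 starts 9:30am → overlap.
S21: starts 12:45pm at or after S23 ends 10:50am → clear.
S20: starts 1:15pm at or after S23 ends 10:50am → clear.
S22: starts 8:40pm at or after S23 ends 10:50am → clear.
S23 overlaps S19.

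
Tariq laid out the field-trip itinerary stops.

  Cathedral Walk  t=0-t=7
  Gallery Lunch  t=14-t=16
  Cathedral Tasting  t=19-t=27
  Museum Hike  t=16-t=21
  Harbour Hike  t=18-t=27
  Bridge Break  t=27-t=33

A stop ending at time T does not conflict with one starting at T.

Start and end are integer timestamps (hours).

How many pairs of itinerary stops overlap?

Check each pair: they overlap iff neither finishes before the other starts.
Sorted by start: Cathedral Walk, Gallery Lunch, Museum Hike, Harbour Hike, Cathedral Tasting, Bridge Break.
Gallery Lunch starts after Cathedral Walk ends, so Cathedral Walk has no further overlaps.
Museum Hike starts exactly when Gallery Lunch ends (back-to-back, no overlap), so Gallery Lunch has no further overlaps.
Harbour Hike starts before Museum Hike ends → Museum Hike and Harbour Hike overlap.
Cathedral Tasting starts before Museum Hike ends → Museum Hike and Cathedral Tasting overlap.
Bridge Break starts after Museum Hike ends.
Cathedral Tasting starts before Harbour Hike ends → Harbour Hike and Cathedral Tasting overlap.
Bridge Break starts exactly when Harbour Hike ends (back-to-back, no overlap).
Bridge Break starts exactly when Cathedral Tasting ends (back-to-back, no overlap).
Overlapping pairs: Cathedral Tasting & Harbour Hike, Cathedral Tasting & Museum Hike, Harbour Hike & Museum Hike — 3 in total.

3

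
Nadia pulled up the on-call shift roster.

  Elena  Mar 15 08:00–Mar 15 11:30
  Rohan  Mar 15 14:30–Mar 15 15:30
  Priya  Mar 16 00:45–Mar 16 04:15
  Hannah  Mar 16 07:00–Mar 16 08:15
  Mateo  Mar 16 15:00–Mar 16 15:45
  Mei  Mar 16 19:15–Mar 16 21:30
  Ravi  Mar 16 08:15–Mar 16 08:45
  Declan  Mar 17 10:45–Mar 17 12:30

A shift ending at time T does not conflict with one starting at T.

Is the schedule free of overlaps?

Yes

Sorted by start: Elena, Rohan, Priya, Hannah, Ravi, Mateo, Mei, Declan.
Rohan starts after Elena ends; Elena is clear from here.
Priya starts after Rohan ends; Rohan is clear from here.
Hannah starts after Priya ends; Priya is clear from here.
Ravi starts exactly when Hannah ends (back-to-back, no overlap); Hannah is clear from here.
Mateo starts after Ravi ends; Ravi is clear from here.
Mei starts after Mateo ends; Mateo is clear from here.
Declan starts after Mei ends.
Every pair is clear; the schedule has no overlaps.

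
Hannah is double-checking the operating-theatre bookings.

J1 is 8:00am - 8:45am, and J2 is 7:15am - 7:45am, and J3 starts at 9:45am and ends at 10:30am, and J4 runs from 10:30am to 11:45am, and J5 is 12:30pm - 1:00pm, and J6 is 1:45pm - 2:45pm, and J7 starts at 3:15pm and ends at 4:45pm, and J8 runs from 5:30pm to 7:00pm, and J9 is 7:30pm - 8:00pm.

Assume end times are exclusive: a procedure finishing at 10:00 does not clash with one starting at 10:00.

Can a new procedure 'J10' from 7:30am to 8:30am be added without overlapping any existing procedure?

J2: starts 7:15am before J10 ends 8:30am, and ends 7:45am after J10 starts 7:30am → overlap.
J1: starts 8:00am before J10 ends 8:30am, and ends 8:45am after J10 starts 7:30am → overlap.
J3: starts 9:45am at or after J10 ends 8:30am → clear.
J4: starts 10:30am at or after J10 ends 8:30am → clear.
J5: starts 12:30pm at or after J10 ends 8:30am → clear.
J6: starts 1:45pm at or after J10 ends 8:30am → clear.
J7: starts 3:15pm at or after J10 ends 8:30am → clear.
J8: starts 5:30pm at or after J10 ends 8:30am → clear.
J9: starts 7:30pm at or after J10 ends 8:30am → clear.
J10 overlaps J1, J2.

No — it overlaps J1, J2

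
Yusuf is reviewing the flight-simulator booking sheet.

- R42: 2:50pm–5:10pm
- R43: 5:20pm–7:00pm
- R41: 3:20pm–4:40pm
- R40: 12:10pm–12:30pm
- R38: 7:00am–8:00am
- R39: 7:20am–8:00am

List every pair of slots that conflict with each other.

R38 & R39, R41 & R42

Sorted by start: R38, R39, R40, R42, R41, R43.
R39 starts before R38 ends → R38 and R39 overlap.
R40 starts after R38 ends, so nothing later overlaps R38 either.
R40 starts after R39 ends, so nothing later overlaps R39 either.
R42 starts after R40 ends, so nothing later overlaps R40 either.
R41 starts before R42 ends → R42 and R41 overlap.
R43 starts after R42 ends.
R43 starts after R41 ends.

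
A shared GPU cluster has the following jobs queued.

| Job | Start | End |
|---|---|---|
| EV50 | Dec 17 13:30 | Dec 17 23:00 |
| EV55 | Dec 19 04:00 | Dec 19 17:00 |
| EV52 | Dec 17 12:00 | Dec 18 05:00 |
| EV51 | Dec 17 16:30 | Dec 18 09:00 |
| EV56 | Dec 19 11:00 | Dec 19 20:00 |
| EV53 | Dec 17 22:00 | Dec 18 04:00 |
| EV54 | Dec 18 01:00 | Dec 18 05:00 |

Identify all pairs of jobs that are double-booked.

Sorted by start: EV52, EV50, EV51, EV53, EV54, EV55, EV56.
EV50 starts before EV52 ends → EV52 and EV50 overlap.
EV51 starts before EV52 ends → EV52 and EV51 overlap.
EV53 starts before EV52 ends → EV52 and EV53 overlap.
EV54 starts before EV52 ends → EV52 and EV54 overlap.
EV55 starts after EV52 ends, so EV52 has no further overlaps.
EV51 starts before EV50 ends → EV50 and EV51 overlap.
EV53 starts before EV50 ends → EV50 and EV53 overlap.
EV54 starts after EV50 ends, so EV50 has no further overlaps.
EV53 starts before EV51 ends → EV51 and EV53 overlap.
EV54 starts before EV51 ends → EV51 and EV54 overlap.
EV55 starts after EV51 ends, so EV51 has no further overlaps.
EV54 starts before EV53 ends → EV53 and EV54 overlap.
EV55 starts after EV53 ends, so EV53 has no further overlaps.
EV55 starts after EV54 ends, so EV54 has no further overlaps.
EV56 starts before EV55 ends → EV55 and EV56 overlap.

EV50 & EV51, EV50 & EV52, EV50 & EV53, EV51 & EV52, EV51 & EV53, EV51 & EV54, EV52 & EV53, EV52 & EV54, EV53 & EV54, EV55 & EV56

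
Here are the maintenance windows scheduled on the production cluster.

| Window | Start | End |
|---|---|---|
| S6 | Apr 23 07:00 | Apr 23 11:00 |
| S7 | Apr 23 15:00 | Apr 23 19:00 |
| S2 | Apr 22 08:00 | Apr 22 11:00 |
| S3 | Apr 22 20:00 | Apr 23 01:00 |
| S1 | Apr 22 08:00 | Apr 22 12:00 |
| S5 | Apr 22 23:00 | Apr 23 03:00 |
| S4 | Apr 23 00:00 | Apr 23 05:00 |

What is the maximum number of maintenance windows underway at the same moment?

3

Walk through starts and ends in time order (an end at T is processed before a start at T):
Apr 22 08:00 start S1 → 1
Apr 22 08:00 start S2 → 2
Apr 22 11:00 end S2 → 1
Apr 22 12:00 end S1 → 0
Apr 22 20:00 start S3 → 1
Apr 22 23:00 start S5 → 2
Apr 23 00:00 start S4 → 3
Apr 23 01:00 end S3 → 2
Apr 23 03:00 end S5 → 1
Apr 23 05:00 end S4 → 0
Apr 23 07:00 start S6 → 1
Apr 23 11:00 end S6 → 0
Apr 23 15:00 start S7 → 1
Apr 23 19:00 end S7 → 0
Peak is 3, at Apr 23 00:00 (S3, S4, S5).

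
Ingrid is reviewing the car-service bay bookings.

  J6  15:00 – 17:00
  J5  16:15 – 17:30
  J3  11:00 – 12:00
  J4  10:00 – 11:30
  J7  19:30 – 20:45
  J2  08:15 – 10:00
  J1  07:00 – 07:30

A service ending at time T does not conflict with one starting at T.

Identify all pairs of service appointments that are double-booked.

J3 & J4, J5 & J6

Two intervals overlap when each starts before the other ends.
Sorted by start: J1, J2, J4, J3, J6, J5, J7.
J2 starts after J1 ends; J1 is clear from here.
J4 starts exactly when J2 ends (back-to-back, no overlap); J2 is clear from here.
J3 starts before J4 ends → J4 and J3 overlap.
J6 starts after J4 ends; J4 is clear from here.
J6 starts after J3 ends; J3 is clear from here.
J5 starts before J6 ends → J6 and J5 overlap.
J7 starts after J6 ends.
J7 starts after J5 ends.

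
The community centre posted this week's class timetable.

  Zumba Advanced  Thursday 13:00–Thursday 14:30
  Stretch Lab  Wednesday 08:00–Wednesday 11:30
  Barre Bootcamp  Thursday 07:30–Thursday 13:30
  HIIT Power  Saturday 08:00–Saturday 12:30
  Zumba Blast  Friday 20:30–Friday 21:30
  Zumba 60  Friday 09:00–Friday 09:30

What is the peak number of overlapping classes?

Walk through starts and ends in time order (an end at T is processed before a start at T):
Wednesday 08:00 start Stretch Lab → 1
Wednesday 11:30 end Stretch Lab → 0
Thursday 07:30 start Barre Bootcamp → 1
Thursday 13:00 start Zumba Advanced → 2
Thursday 13:30 end Barre Bootcamp → 1
Thursday 14:30 end Zumba Advanced → 0
Friday 09:00 start Zumba 60 → 1
Friday 09:30 end Zumba 60 → 0
Friday 20:30 start Zumba Blast → 1
Friday 21:30 end Zumba Blast → 0
Saturday 08:00 start HIIT Power → 1
Saturday 12:30 end HIIT Power → 0
Peak is 2, at Thursday 13:00 (Barre Bootcamp, Zumba Advanced).

2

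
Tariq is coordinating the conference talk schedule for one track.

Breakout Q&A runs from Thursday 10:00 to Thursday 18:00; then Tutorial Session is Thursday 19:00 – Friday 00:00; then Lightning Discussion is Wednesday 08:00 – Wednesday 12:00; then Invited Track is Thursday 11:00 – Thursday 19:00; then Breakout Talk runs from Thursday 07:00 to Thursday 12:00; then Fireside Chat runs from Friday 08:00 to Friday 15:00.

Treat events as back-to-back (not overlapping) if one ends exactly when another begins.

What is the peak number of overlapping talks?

3

Sort all start/end points and keep a running count:
Wednesday 08:00 start Lightning Discussion → 1
Wednesday 12:00 end Lightning Discussion → 0
Thursday 07:00 start Breakout Talk → 1
Thursday 10:00 start Breakout Q&A → 2
Thursday 11:00 start Invited Track → 3
Thursday 12:00 end Breakout Talk → 2
Thursday 18:00 end Breakout Q&A → 1
Thursday 19:00 end Invited Track → 0
Thursday 19:00 start Tutorial Session → 1
Friday 00:00 end Tutorial Session → 0
Friday 08:00 start Fireside Chat → 1
Friday 15:00 end Fireside Chat → 0
Peak is 3, at Thursday 11:00 (Breakout Q&A, Breakout Talk, Invited Track).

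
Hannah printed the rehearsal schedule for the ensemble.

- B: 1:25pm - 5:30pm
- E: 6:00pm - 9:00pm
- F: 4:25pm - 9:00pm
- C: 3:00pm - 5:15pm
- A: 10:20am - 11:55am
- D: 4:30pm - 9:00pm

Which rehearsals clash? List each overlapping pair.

Sorted by start: A, B, C, F, D, E.
B starts after A ends — done with A.
C starts before B ends → B and C overlap.
F starts before B ends → B and F overlap.
D starts before B ends → B and D overlap.
E starts after B ends.
F starts before C ends → C and F overlap.
D starts before C ends → C and D overlap.
E starts after C ends.
D starts before F ends → F and D overlap.
E starts before F ends → F and E overlap.
E starts before D ends → D and E overlap.

B & C, B & D, B & F, C & D, C & F, D & E, D & F, E & F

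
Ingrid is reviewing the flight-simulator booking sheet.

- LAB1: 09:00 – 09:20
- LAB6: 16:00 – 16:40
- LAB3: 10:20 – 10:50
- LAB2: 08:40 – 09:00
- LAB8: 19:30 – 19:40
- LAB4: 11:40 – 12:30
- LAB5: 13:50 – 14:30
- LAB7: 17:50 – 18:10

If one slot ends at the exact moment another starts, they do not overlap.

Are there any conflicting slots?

No

Two intervals overlap when each starts before the other ends.
Sorted by start: LAB2, LAB1, LAB3, LAB4, LAB5, LAB6, LAB7, LAB8.
LAB1 starts exactly when LAB2 ends (back-to-back, no overlap), so nothing later overlaps LAB2 either.
LAB3 starts after LAB1 ends, so nothing later overlaps LAB1 either.
LAB4 starts after LAB3 ends, so nothing later overlaps LAB3 either.
LAB5 starts after LAB4 ends, so nothing later overlaps LAB4 either.
LAB6 starts after LAB5 ends, so nothing later overlaps LAB5 either.
LAB7 starts after LAB6 ends, so nothing later overlaps LAB6 either.
LAB8 starts after LAB7 ends.
Every pair is clear; the schedule has no overlaps.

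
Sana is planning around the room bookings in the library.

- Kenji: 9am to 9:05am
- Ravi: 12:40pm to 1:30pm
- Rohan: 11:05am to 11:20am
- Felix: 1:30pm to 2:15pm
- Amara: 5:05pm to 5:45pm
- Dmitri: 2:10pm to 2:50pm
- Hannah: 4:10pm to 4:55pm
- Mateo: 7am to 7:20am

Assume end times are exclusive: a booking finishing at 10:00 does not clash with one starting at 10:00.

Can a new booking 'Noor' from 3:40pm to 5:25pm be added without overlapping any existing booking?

Mateo: ends 7:20am at or before Noor starts 3:40pm → clear.
Kenji: ends 9:05am at or before Noor starts 3:40pm → clear.
Rohan: ends 11:20am at or before Noor starts 3:40pm → clear.
Ravi: ends 1:30pm at or before Noor starts 3:40pm → clear.
Felix: ends 2:15pm at or before Noor starts 3:40pm → clear.
Dmitri: ends 2:50pm at or before Noor starts 3:40pm → clear.
Hannah: starts 4:10pm before Noor ends 5:25pm, and ends 4:55pm after Noor starts 3:40pm → overlap.
Amara: starts 5:05pm before Noor ends 5:25pm, and ends 5:45pm after Noor starts 3:40pm → overlap.
Noor overlaps Hannah, Amara.

No — it overlaps Amara, Hannah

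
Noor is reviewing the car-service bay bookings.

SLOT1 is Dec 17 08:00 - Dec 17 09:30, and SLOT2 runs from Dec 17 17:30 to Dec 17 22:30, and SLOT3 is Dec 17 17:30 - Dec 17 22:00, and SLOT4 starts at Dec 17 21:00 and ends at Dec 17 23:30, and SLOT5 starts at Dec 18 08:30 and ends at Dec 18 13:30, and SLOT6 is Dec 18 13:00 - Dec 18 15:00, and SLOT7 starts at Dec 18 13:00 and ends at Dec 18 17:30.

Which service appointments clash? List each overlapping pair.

SLOT2 & SLOT3, SLOT2 & SLOT4, SLOT3 & SLOT4, SLOT5 & SLOT6, SLOT5 & SLOT7, SLOT6 & SLOT7

Sorted by start: SLOT1, SLOT2, SLOT3, SLOT4, SLOT5, SLOT6, SLOT7.
SLOT2 starts after SLOT1 ends; SLOT1 is clear from here.
SLOT3 starts before SLOT2 ends → SLOT2 and SLOT3 overlap.
SLOT4 starts before SLOT2 ends → SLOT2 and SLOT4 overlap.
SLOT5 starts after SLOT2 ends; SLOT2 is clear from here.
SLOT4 starts before SLOT3 ends → SLOT3 and SLOT4 overlap.
SLOT5 starts after SLOT3 ends; SLOT3 is clear from here.
SLOT5 starts after SLOT4 ends; SLOT4 is clear from here.
SLOT6 starts before SLOT5 ends → SLOT5 and SLOT6 overlap.
SLOT7 starts before SLOT5 ends → SLOT5 and SLOT7 overlap.
SLOT7 starts before SLOT6 ends → SLOT6 and SLOT7 overlap.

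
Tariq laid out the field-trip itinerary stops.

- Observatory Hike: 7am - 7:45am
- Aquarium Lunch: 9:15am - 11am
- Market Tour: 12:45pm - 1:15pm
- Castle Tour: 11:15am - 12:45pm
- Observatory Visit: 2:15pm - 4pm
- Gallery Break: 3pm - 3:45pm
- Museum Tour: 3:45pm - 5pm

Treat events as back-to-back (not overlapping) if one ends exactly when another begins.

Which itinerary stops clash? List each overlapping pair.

Gallery Break & Observatory Visit, Museum Tour & Observatory Visit

Two intervals overlap when each starts before the other ends.
Sorted by start: Observatory Hike, Aquarium Lunch, Castle Tour, Market Tour, Observatory Visit, Gallery Break, Museum Tour.
Aquarium Lunch starts after Observatory Hike ends — done with Observatory Hike.
Castle Tour starts after Aquarium Lunch ends — done with Aquarium Lunch.
Market Tour starts exactly when Castle Tour ends (back-to-back, no overlap) — done with Castle Tour.
Observatory Visit starts after Market Tour ends — done with Market Tour.
Gallery Break starts before Observatory Visit ends → Observatory Visit and Gallery Break overlap.
Museum Tour starts before Observatory Visit ends → Observatory Visit and Museum Tour overlap.
Museum Tour starts exactly when Gallery Break ends (back-to-back, no overlap).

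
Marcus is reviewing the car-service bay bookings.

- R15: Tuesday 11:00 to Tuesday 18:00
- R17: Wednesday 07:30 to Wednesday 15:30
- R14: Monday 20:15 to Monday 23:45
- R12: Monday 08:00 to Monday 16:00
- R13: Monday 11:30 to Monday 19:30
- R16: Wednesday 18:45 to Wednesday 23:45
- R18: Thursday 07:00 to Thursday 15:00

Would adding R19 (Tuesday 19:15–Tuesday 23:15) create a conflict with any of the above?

R12: ends Monday 16:00 at or before R19 starts Tuesday 19:15 → clear.
R13: ends Monday 19:30 at or before R19 starts Tuesday 19:15 → clear.
R14: ends Monday 23:45 at or before R19 starts Tuesday 19:15 → clear.
R15: ends Tuesday 18:00 at or before R19 starts Tuesday 19:15 → clear.
R17: starts Wednesday 07:30 at or after R19 ends Tuesday 23:15 → clear.
R16: starts Wednesday 18:45 at or after R19 ends Tuesday 23:15 → clear.
R18: starts Thursday 07:00 at or after R19 ends Tuesday 23:15 → clear.

No — it doesn't clash with anything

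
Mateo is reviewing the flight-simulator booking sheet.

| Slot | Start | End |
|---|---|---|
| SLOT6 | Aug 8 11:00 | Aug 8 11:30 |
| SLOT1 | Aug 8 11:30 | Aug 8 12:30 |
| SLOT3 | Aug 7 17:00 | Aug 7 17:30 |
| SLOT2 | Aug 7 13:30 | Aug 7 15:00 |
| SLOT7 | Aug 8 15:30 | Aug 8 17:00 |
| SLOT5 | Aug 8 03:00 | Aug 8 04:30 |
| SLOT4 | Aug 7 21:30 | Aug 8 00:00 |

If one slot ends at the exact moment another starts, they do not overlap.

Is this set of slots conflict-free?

Two intervals overlap when each starts before the other ends.
Sorted by start: SLOT2, SLOT3, SLOT4, SLOT5, SLOT6, SLOT1, SLOT7.
SLOT3 starts after SLOT2 ends — done with SLOT2.
SLOT4 starts after SLOT3 ends — done with SLOT3.
SLOT5 starts after SLOT4 ends — done with SLOT4.
SLOT6 starts after SLOT5 ends — done with SLOT5.
SLOT1 starts exactly when SLOT6 ends (back-to-back, no overlap) — done with SLOT6.
SLOT7 starts after SLOT1 ends.
Every pair is clear; the schedule has no overlaps.

Yes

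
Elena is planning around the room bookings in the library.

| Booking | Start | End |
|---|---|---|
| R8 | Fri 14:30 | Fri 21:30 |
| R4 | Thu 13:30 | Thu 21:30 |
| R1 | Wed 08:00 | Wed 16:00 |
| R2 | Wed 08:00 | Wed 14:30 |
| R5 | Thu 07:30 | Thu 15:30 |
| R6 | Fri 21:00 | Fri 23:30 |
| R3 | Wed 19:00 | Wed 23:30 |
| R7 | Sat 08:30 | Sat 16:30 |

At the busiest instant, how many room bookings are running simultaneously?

Sort all start/end points and keep a running count:
Wed 08:00 start R1 → 1
Wed 08:00 start R2 → 2
Wed 14:30 end R2 → 1
Wed 16:00 end R1 → 0
Wed 19:00 start R3 → 1
Wed 23:30 end R3 → 0
Thu 07:30 start R5 → 1
Thu 13:30 start R4 → 2
Thu 15:30 end R5 → 1
Thu 21:30 end R4 → 0
Fri 14:30 start R8 → 1
Fri 21:00 start R6 → 2
Fri 21:30 end R8 → 1
Fri 23:30 end R6 → 0
Sat 08:30 start R7 → 1
Sat 16:30 end R7 → 0
Peak is 2, at Wed 08:00 (R1, R2).

2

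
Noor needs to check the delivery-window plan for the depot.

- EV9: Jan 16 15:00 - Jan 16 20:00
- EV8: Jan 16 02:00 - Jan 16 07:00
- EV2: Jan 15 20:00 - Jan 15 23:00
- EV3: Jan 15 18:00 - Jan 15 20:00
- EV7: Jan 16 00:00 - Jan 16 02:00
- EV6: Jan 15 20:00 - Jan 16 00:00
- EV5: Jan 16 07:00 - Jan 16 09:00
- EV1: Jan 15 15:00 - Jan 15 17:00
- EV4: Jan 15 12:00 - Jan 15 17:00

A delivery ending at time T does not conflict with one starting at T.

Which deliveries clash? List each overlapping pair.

Sorted by start: EV4, EV1, EV3, EV2, EV6, EV7, EV8, EV5, EV9.
EV1 starts before EV4 ends → EV4 and EV1 overlap.
EV3 starts after EV4 ends, so nothing later overlaps EV4 either.
EV3 starts after EV1 ends, so nothing later overlaps EV1 either.
EV2 starts exactly when EV3 ends (back-to-back, no overlap), so nothing later overlaps EV3 either.
EV6 starts before EV2 ends → EV2 and EV6 overlap.
EV7 starts after EV2 ends, so nothing later overlaps EV2 either.
EV7 starts exactly when EV6 ends (back-to-back, no overlap), so nothing later overlaps EV6 either.
EV8 starts exactly when EV7 ends (back-to-back, no overlap), so nothing later overlaps EV7 either.
EV5 starts exactly when EV8 ends (back-to-back, no overlap), so nothing later overlaps EV8 either.
EV9 starts after EV5 ends.

EV1 & EV4, EV2 & EV6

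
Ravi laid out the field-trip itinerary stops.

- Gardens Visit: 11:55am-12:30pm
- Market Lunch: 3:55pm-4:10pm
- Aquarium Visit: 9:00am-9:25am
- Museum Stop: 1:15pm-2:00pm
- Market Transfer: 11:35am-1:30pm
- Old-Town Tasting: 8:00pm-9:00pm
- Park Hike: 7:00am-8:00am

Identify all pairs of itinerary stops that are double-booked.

Sorted by start: Park Hike, Aquarium Visit, Market Transfer, Gardens Visit, Museum Stop, Market Lunch, Old-Town Tasting.
Aquarium Visit starts after Park Hike ends — done with Park Hike.
Market Transfer starts after Aquarium Visit ends — done with Aquarium Visit.
Gardens Visit starts before Market Transfer ends → Market Transfer and Gardens Visit overlap.
Museum Stop starts before Market Transfer ends → Market Transfer and Museum Stop overlap.
Market Lunch starts after Market Transfer ends — done with Market Transfer.
Museum Stop starts after Gardens Visit ends — done with Gardens Visit.
Market Lunch starts after Museum Stop ends — done with Museum Stop.
Old-Town Tasting starts after Market Lunch ends.

Gardens Visit & Market Transfer, Market Transfer & Museum Stop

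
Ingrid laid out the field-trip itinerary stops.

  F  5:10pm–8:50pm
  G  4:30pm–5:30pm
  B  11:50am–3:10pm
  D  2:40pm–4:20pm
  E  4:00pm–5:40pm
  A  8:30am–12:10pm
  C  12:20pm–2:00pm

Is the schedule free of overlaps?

Check each pair: they overlap iff neither finishes before the other starts.
Sorted by start: A, B, C, D, E, G, F.
B starts before A ends → A and B overlap.
That's a conflict, so the schedule is not conflict-free.

No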